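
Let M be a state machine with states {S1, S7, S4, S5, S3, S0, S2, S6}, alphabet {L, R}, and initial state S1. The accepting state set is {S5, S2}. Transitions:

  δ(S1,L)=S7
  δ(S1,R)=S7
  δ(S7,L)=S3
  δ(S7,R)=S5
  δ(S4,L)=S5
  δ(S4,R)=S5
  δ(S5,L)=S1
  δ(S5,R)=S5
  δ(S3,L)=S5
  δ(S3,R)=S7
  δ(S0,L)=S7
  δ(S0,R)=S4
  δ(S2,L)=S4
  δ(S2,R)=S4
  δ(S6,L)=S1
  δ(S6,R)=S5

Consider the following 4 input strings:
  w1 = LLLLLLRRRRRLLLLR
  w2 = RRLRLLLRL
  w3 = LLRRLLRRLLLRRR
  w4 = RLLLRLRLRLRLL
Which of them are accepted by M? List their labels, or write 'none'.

w1:
  start at S1
  read 'L': S1 → S7
  read 'L': S7 → S3
  read 'L': S3 → S5
  read 'L': S5 → S1
  read 'L': S1 → S7
  read 'L': S7 → S3
  read 'R': S3 → S7
  read 'R': S7 → S5
  read 'R': S5 → S5
  read 'R': S5 → S5
  read 'R': S5 → S5
  read 'L': S5 → S1
  read 'L': S1 → S7
  read 'L': S7 → S3
  read 'L': S3 → S5
  read 'R': S5 → S5
  end S5, accepted
w2:
  start at S1
  read 'R': S1 → S7
  read 'R': S7 → S5
  read 'L': S5 → S1
  read 'R': S1 → S7
  read 'L': S7 → S3
  read 'L': S3 → S5
  read 'L': S5 → S1
  read 'R': S1 → S7
  read 'L': S7 → S3
  end S3, rejected
w3:
  start at S1
  read 'L': S1 → S7
  read 'L': S7 → S3
  read 'R': S3 → S7
  read 'R': S7 → S5
  read 'L': S5 → S1
  read 'L': S1 → S7
  read 'R': S7 → S5
  read 'R': S5 → S5
  read 'L': S5 → S1
  read 'L': S1 → S7
  read 'L': S7 → S3
  read 'R': S3 → S7
  read 'R': S7 → S5
  read 'R': S5 → S5
  end S5, accepted
w4:
  start at S1
  read 'R': S1 → S7
  read 'L': S7 → S3
  read 'L': S3 → S5
  read 'L': S5 → S1
  read 'R': S1 → S7
  read 'L': S7 → S3
  read 'R': S3 → S7
  read 'L': S7 → S3
  read 'R': S3 → S7
  read 'L': S7 → S3
  read 'R': S3 → S7
  read 'L': S7 → S3
  read 'L': S3 → S5
  end S5, accepted

w1, w3, w4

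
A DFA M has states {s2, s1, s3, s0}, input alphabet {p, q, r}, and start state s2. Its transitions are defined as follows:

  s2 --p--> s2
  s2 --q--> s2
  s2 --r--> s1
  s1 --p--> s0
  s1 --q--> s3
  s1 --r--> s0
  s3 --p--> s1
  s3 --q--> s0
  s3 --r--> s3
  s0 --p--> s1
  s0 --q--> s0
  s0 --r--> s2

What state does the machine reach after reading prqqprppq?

Trace: s2 -p-> s2 -r-> s1 -q-> s3 -q-> s0 -p-> s1 -r-> s0 -p-> s1 -p-> s0 -q-> s0

s0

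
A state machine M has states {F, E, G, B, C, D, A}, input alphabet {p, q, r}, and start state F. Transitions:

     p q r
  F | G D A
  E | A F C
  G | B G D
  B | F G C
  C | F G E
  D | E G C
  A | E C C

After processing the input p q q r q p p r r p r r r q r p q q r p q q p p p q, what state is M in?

G

F → G → G → G → D → G → B → F → A → C → F → A → C → E → F → A → E → F → D → C → F → D → G → B → F → G → G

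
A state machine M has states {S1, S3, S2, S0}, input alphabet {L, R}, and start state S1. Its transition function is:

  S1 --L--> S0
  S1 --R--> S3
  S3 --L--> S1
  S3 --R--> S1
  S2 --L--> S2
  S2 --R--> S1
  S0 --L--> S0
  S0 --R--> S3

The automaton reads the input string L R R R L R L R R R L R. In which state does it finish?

start at S1
read 'L': S1 → S0
read 'R': S0 → S3
read 'R': S3 → S1
read 'R': S1 → S3
read 'L': S3 → S1
read 'R': S1 → S3
read 'L': S3 → S1
read 'R': S1 → S3
read 'R': S3 → S1
read 'R': S1 → S3
read 'L': S3 → S1
read 'R': S1 → S3

S3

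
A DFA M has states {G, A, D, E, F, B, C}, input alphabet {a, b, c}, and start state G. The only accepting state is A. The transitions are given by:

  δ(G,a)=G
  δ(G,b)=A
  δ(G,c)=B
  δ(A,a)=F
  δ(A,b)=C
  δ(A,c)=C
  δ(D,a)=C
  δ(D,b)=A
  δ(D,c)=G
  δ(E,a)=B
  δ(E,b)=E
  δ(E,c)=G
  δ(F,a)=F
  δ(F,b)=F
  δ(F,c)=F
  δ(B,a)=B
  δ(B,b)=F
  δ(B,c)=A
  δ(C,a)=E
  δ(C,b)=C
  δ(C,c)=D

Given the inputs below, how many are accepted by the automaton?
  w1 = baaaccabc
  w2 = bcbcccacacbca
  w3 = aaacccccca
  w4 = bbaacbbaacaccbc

0

w1: G → A → F → F → F → F → F → F → F → F  → end F, rejected
w2: G → A → C → C → D → G → B → B → A → F → F → F → F → F  → end F, rejected
w3: G → G → G → G → B → A → C → D → G → B → B  → end B, rejected
w4: G → A → C → E → B → A → C → C → E → B → A → F → F → F → F → F  → end F, rejected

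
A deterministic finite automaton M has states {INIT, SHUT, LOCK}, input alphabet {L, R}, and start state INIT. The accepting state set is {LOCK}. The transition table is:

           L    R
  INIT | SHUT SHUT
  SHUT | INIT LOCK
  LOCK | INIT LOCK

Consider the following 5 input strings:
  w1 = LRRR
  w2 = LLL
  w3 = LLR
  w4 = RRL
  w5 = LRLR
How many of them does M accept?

w1: Trace: INIT -L-> SHUT -R-> LOCK -R-> LOCK -R-> LOCK  → end LOCK, accepted
w2: Trace: INIT -L-> SHUT -L-> INIT -L-> SHUT  → end SHUT, rejected
w3: Trace: INIT -L-> SHUT -L-> INIT -R-> SHUT  → end SHUT, rejected
w4: Trace: INIT -R-> SHUT -R-> LOCK -L-> INIT  → end INIT, rejected
w5: Trace: INIT -L-> SHUT -R-> LOCK -L-> INIT -R-> SHUT  → end SHUT, rejected

1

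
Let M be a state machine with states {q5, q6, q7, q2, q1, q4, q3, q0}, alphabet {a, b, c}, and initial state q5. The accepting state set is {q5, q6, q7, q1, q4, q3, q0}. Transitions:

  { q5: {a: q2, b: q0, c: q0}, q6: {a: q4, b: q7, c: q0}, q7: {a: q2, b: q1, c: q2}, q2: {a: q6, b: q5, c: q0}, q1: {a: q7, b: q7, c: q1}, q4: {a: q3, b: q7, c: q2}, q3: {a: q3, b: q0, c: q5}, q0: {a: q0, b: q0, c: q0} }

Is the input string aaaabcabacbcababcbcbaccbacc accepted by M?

Yes

Trace: q5 -a-> q2 -a-> q6 -a-> q4 -a-> q3 -b-> q0 -c-> q0 -a-> q0 -b-> q0 -a-> q0 -c-> q0 -b-> q0 -c-> q0 -a-> q0 -b-> q0 -a-> q0 -b-> q0 -c-> q0 -b-> q0 -c-> q0 -b-> q0 -a-> q0 -c-> q0 -c-> q0 -b-> q0 -a-> q0 -c-> q0 -c-> q0
End state q0 is accepting.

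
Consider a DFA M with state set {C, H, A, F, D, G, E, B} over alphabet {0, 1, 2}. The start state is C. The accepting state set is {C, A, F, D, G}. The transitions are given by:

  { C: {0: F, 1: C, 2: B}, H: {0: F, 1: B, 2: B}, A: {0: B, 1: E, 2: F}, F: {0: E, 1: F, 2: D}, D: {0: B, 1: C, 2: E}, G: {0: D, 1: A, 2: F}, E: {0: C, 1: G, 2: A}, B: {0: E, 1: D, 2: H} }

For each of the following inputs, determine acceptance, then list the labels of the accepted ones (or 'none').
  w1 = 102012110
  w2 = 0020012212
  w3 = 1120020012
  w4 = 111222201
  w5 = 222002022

w4, w5

w1:
  start at C
  read '1': C → C
  read '0': C → F
  read '2': F → D
  read '0': D → B
  read '1': B → D
  read '2': D → E
  read '1': E → G
  read '1': G → A
  read '0': A → B
  end B, rejected
w2:
  start at C
  read '0': C → F
  read '0': F → E
  read '2': E → A
  read '0': A → B
  read '0': B → E
  read '1': E → G
  read '2': G → F
  read '2': F → D
  read '1': D → C
  read '2': C → B
  end B, rejected
w3:
  start at C
  read '1': C → C
  read '1': C → C
  read '2': C → B
  read '0': B → E
  read '0': E → C
  read '2': C → B
  read '0': B → E
  read '0': E → C
  read '1': C → C
  read '2': C → B
  end B, rejected
w4:
  start at C
  read '1': C → C
  read '1': C → C
  read '1': C → C
  read '2': C → B
  read '2': B → H
  read '2': H → B
  read '2': B → H
  read '0': H → F
  read '1': F → F
  end F, accepted
w5:
  start at C
  read '2': C → B
  read '2': B → H
  read '2': H → B
  read '0': B → E
  read '0': E → C
  read '2': C → B
  read '0': B → E
  read '2': E → A
  read '2': A → F
  end F, accepted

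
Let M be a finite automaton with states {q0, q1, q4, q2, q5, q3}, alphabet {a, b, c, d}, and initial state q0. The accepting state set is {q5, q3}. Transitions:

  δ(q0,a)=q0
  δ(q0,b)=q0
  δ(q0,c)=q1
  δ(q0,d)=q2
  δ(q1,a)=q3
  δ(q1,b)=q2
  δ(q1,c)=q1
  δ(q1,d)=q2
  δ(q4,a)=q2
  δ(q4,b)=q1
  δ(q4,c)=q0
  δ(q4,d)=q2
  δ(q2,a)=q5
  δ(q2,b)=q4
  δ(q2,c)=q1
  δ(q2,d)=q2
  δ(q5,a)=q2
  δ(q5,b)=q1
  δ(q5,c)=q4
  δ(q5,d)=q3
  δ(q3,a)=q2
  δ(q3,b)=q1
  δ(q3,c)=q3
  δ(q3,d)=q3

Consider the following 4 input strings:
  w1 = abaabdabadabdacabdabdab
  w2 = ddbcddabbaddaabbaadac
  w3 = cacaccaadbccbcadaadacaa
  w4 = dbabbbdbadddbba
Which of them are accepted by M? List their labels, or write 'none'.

w1: Trace: q0 -a-> q0 -b-> q0 -a-> q0 -a-> q0 -b-> q0 -d-> q2 -a-> q5 -b-> q1 -a-> q3 -d-> q3 -a-> q2 -b-> q4 -d-> q2 -a-> q5 -c-> q4 -a-> q2 -b-> q4 -d-> q2 -a-> q5 -b-> q1 -d-> q2 -a-> q5 -b-> q1  → end q1, rejected
w2: Trace: q0 -d-> q2 -d-> q2 -b-> q4 -c-> q0 -d-> q2 -d-> q2 -a-> q5 -b-> q1 -b-> q2 -a-> q5 -d-> q3 -d-> q3 -a-> q2 -a-> q5 -b-> q1 -b-> q2 -a-> q5 -a-> q2 -d-> q2 -a-> q5 -c-> q4  → end q4, rejected
w3: Trace: q0 -c-> q1 -a-> q3 -c-> q3 -a-> q2 -c-> q1 -c-> q1 -a-> q3 -a-> q2 -d-> q2 -b-> q4 -c-> q0 -c-> q1 -b-> q2 -c-> q1 -a-> q3 -d-> q3 -a-> q2 -a-> q5 -d-> q3 -a-> q2 -c-> q1 -a-> q3 -a-> q2  → end q2, rejected
w4: Trace: q0 -d-> q2 -b-> q4 -a-> q2 -b-> q4 -b-> q1 -b-> q2 -d-> q2 -b-> q4 -a-> q2 -d-> q2 -d-> q2 -d-> q2 -b-> q4 -b-> q1 -a-> q3  → end q3, accepted

w4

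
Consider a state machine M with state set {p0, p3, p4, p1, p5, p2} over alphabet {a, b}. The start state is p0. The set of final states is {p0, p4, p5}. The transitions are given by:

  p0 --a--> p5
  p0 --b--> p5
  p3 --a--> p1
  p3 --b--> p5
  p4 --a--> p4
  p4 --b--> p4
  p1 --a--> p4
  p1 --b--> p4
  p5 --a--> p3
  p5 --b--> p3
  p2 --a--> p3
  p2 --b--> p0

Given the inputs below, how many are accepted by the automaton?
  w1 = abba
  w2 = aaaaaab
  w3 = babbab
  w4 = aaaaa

w1:
  start at p0
  read 'a': p0 → p5
  read 'b': p5 → p3
  read 'b': p3 → p5
  read 'a': p5 → p3
  end p3, rejected
w2:
  start at p0
  read 'a': p0 → p5
  read 'a': p5 → p3
  read 'a': p3 → p1
  read 'a': p1 → p4
  read 'a': p4 → p4
  read 'a': p4 → p4
  read 'b': p4 → p4
  end p4, accepted
w3:
  start at p0
  read 'b': p0 → p5
  read 'a': p5 → p3
  read 'b': p3 → p5
  read 'b': p5 → p3
  read 'a': p3 → p1
  read 'b': p1 → p4
  end p4, accepted
w4:
  start at p0
  read 'a': p0 → p5
  read 'a': p5 → p3
  read 'a': p3 → p1
  read 'a': p1 → p4
  read 'a': p4 → p4
  end p4, accepted

3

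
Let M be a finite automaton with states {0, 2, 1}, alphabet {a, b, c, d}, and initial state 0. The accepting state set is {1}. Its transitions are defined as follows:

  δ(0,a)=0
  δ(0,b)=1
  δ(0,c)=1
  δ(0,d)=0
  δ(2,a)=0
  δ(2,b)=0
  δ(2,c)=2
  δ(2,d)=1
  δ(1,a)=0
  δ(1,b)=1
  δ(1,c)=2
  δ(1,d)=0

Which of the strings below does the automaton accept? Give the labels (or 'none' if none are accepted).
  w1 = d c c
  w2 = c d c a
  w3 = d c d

none

w1: 0 → 0 → 1 → 2  → end 2, rejected
w2: 0 → 1 → 0 → 1 → 0  → end 0, rejected
w3: 0 → 0 → 1 → 0  → end 0, rejected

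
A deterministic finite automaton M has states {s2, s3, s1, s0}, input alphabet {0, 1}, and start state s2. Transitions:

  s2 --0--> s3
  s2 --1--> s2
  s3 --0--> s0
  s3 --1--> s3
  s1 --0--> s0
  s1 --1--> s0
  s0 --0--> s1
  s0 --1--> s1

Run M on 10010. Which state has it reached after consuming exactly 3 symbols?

s0

Trace: s2 -1-> s2 -0-> s3 -0-> s0
After 3 symbols: s0.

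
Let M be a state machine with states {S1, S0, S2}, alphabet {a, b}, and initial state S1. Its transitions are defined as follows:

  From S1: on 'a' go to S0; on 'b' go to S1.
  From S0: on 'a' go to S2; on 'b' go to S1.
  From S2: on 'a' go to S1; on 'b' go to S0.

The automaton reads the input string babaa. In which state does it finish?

S1 → S1 → S0 → S1 → S0 → S2

S2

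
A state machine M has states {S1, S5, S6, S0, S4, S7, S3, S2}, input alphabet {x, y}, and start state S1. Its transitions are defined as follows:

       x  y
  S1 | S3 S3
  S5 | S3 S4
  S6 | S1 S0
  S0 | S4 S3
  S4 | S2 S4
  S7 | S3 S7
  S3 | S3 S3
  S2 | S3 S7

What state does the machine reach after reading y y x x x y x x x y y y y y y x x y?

start at S1
read 'y': S1 → S3
read 'y': S3 → S3
read 'x': S3 → S3
read 'x': S3 → S3
read 'x': S3 → S3
read 'y': S3 → S3
read 'x': S3 → S3
read 'x': S3 → S3
read 'x': S3 → S3
read 'y': S3 → S3
read 'y': S3 → S3
read 'y': S3 → S3
read 'y': S3 → S3
read 'y': S3 → S3
read 'y': S3 → S3
read 'x': S3 → S3
read 'x': S3 → S3
read 'y': S3 → S3

S3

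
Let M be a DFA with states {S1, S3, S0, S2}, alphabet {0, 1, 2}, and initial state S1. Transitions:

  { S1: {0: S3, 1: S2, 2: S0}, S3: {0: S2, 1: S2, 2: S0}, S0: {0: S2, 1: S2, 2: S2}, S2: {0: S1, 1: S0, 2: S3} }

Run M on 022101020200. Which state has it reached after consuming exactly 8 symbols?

start at S1
read '0': S1 → S3
read '2': S3 → S0
read '2': S0 → S2
read '1': S2 → S0
read '0': S0 → S2
read '1': S2 → S0
read '0': S0 → S2
read '2': S2 → S3
After 8 symbols: S3.

S3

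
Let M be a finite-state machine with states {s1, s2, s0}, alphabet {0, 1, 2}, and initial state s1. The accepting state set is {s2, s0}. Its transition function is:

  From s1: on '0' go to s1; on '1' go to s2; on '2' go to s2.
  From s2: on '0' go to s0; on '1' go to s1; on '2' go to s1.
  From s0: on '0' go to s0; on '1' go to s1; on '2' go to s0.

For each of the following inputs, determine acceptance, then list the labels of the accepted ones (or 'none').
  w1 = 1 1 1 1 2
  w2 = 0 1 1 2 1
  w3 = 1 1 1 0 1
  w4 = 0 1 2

w1

w1: Trace: s1 -1-> s2 -1-> s1 -1-> s2 -1-> s1 -2-> s2  → end s2, accepted
w2: Trace: s1 -0-> s1 -1-> s2 -1-> s1 -2-> s2 -1-> s1  → end s1, rejected
w3: Trace: s1 -1-> s2 -1-> s1 -1-> s2 -0-> s0 -1-> s1  → end s1, rejected
w4: Trace: s1 -0-> s1 -1-> s2 -2-> s1  → end s1, rejected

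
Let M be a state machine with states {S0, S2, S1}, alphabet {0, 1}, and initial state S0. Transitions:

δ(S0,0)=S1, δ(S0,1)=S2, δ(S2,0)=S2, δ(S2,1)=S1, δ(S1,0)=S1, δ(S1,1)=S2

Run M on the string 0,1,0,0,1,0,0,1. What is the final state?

S2

Trace: S0 -0-> S1 -1-> S2 -0-> S2 -0-> S2 -1-> S1 -0-> S1 -0-> S1 -1-> S2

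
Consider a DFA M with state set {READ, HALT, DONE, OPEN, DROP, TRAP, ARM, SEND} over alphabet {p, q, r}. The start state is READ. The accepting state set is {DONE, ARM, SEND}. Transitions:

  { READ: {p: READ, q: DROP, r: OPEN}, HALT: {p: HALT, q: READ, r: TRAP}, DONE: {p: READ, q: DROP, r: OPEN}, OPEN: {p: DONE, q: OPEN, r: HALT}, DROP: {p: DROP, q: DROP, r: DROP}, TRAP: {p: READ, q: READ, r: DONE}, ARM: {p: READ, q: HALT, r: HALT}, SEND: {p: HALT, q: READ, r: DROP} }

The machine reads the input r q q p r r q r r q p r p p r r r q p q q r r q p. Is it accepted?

READ → OPEN → OPEN → OPEN → DONE → OPEN → HALT → READ → OPEN → HALT → READ → READ → OPEN → DONE → READ → OPEN → HALT → TRAP → READ → READ → DROP → DROP → DROP → DROP → DROP → DROP
End state DROP is not accepting.

No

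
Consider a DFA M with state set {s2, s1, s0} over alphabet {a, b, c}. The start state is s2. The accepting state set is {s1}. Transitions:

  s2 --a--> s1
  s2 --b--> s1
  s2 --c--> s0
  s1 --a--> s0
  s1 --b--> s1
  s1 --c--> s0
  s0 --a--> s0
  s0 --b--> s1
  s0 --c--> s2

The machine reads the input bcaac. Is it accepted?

s2 → s1 → s0 → s0 → s0 → s2
End state s2 is not accepting.

No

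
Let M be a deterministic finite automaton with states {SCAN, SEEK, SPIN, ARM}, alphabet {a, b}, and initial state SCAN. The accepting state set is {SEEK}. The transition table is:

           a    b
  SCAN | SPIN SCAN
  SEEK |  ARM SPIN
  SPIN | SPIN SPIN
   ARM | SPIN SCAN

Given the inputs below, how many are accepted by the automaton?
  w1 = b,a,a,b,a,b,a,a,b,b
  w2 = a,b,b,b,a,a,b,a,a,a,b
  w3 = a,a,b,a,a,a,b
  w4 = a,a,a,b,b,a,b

0

w1:
  start at SCAN
  read 'b': SCAN → SCAN
  read 'a': SCAN → SPIN
  read 'a': SPIN → SPIN
  read 'b': SPIN → SPIN
  read 'a': SPIN → SPIN
  read 'b': SPIN → SPIN
  read 'a': SPIN → SPIN
  read 'a': SPIN → SPIN
  read 'b': SPIN → SPIN
  read 'b': SPIN → SPIN
  end SPIN, rejected
w2:
  start at SCAN
  read 'a': SCAN → SPIN
  read 'b': SPIN → SPIN
  read 'b': SPIN → SPIN
  read 'b': SPIN → SPIN
  read 'a': SPIN → SPIN
  read 'a': SPIN → SPIN
  read 'b': SPIN → SPIN
  read 'a': SPIN → SPIN
  read 'a': SPIN → SPIN
  read 'a': SPIN → SPIN
  read 'b': SPIN → SPIN
  end SPIN, rejected
w3:
  start at SCAN
  read 'a': SCAN → SPIN
  read 'a': SPIN → SPIN
  read 'b': SPIN → SPIN
  read 'a': SPIN → SPIN
  read 'a': SPIN → SPIN
  read 'a': SPIN → SPIN
  read 'b': SPIN → SPIN
  end SPIN, rejected
w4:
  start at SCAN
  read 'a': SCAN → SPIN
  read 'a': SPIN → SPIN
  read 'a': SPIN → SPIN
  read 'b': SPIN → SPIN
  read 'b': SPIN → SPIN
  read 'a': SPIN → SPIN
  read 'b': SPIN → SPIN
  end SPIN, rejected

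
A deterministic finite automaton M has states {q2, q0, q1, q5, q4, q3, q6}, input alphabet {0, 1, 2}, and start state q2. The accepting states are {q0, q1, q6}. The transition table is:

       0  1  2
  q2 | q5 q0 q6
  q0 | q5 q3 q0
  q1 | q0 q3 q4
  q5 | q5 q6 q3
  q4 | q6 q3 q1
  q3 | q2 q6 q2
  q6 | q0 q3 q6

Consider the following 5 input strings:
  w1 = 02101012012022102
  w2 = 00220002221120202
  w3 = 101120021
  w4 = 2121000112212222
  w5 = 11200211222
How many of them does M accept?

4

w1:
  start at q2
  read '0': q2 → q5
  read '2': q5 → q3
  read '1': q3 → q6
  read '0': q6 → q0
  read '1': q0 → q3
  read '0': q3 → q2
  read '1': q2 → q0
  read '2': q0 → q0
  read '0': q0 → q5
  read '1': q5 → q6
  read '2': q6 → q6
  read '0': q6 → q0
  read '2': q0 → q0
  read '2': q0 → q0
  read '1': q0 → q3
  read '0': q3 → q2
  read '2': q2 → q6
  end q6, accepted
w2:
  start at q2
  read '0': q2 → q5
  read '0': q5 → q5
  read '2': q5 → q3
  read '2': q3 → q2
  read '0': q2 → q5
  read '0': q5 → q5
  read '0': q5 → q5
  read '2': q5 → q3
  read '2': q3 → q2
  read '2': q2 → q6
  read '1': q6 → q3
  read '1': q3 → q6
  read '2': q6 → q6
  read '0': q6 → q0
  read '2': q0 → q0
  read '0': q0 → q5
  read '2': q5 → q3
  end q3, rejected
w3:
  start at q2
  read '1': q2 → q0
  read '0': q0 → q5
  read '1': q5 → q6
  read '1': q6 → q3
  read '2': q3 → q2
  read '0': q2 → q5
  read '0': q5 → q5
  read '2': q5 → q3
  read '1': q3 → q6
  end q6, accepted
w4:
  start at q2
  read '2': q2 → q6
  read '1': q6 → q3
  read '2': q3 → q2
  read '1': q2 → q0
  read '0': q0 → q5
  read '0': q5 → q5
  read '0': q5 → q5
  read '1': q5 → q6
  read '1': q6 → q3
  read '2': q3 → q2
  read '2': q2 → q6
  read '1': q6 → q3
  read '2': q3 → q2
  read '2': q2 → q6
  read '2': q6 → q6
  read '2': q6 → q6
  end q6, accepted
w5:
  start at q2
  read '1': q2 → q0
  read '1': q0 → q3
  read '2': q3 → q2
  read '0': q2 → q5
  read '0': q5 → q5
  read '2': q5 → q3
  read '1': q3 → q6
  read '1': q6 → q3
  read '2': q3 → q2
  read '2': q2 → q6
  read '2': q6 → q6
  end q6, accepted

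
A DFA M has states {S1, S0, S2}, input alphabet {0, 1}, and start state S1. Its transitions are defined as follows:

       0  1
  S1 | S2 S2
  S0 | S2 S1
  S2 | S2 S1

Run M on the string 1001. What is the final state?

S1

start at S1
read '1': S1 → S2
read '0': S2 → S2
read '0': S2 → S2
read '1': S2 → S1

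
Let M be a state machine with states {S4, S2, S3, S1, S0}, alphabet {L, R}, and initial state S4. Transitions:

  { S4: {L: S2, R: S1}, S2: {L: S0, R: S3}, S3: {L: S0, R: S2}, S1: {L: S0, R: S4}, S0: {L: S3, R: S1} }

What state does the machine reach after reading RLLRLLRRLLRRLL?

S4 → S1 → S0 → S3 → S2 → S0 → S3 → S2 → S3 → S0 → S3 → S2 → S3 → S0 → S3

S3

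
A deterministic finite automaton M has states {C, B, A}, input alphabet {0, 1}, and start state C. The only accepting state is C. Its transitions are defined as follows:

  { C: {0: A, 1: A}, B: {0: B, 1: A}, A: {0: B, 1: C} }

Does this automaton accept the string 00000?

No

Trace: C -0-> A -0-> B -0-> B -0-> B -0-> B
End state B is not accepting.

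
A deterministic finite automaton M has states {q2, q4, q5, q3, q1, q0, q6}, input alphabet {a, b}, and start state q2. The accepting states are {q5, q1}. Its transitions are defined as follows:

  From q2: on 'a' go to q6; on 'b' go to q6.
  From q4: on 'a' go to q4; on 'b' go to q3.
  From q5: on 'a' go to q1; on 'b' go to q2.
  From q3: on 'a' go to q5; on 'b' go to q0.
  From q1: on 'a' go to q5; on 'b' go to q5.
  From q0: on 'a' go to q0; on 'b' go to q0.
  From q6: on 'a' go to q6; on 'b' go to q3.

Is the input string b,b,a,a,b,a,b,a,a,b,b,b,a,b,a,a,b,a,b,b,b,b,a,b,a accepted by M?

Trace: q2 -b-> q6 -b-> q3 -a-> q5 -a-> q1 -b-> q5 -a-> q1 -b-> q5 -a-> q1 -a-> q5 -b-> q2 -b-> q6 -b-> q3 -a-> q5 -b-> q2 -a-> q6 -a-> q6 -b-> q3 -a-> q5 -b-> q2 -b-> q6 -b-> q3 -b-> q0 -a-> q0 -b-> q0 -a-> q0
End state q0 is not accepting.

No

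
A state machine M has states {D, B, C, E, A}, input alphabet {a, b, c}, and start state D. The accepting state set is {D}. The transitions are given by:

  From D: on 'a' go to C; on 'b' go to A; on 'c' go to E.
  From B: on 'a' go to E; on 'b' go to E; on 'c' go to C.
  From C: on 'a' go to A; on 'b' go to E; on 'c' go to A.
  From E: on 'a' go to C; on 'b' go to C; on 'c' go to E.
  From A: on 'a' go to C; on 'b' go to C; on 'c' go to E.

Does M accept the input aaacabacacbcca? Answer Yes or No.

No

Trace: D -a-> C -a-> A -a-> C -c-> A -a-> C -b-> E -a-> C -c-> A -a-> C -c-> A -b-> C -c-> A -c-> E -a-> C
End state C is not accepting.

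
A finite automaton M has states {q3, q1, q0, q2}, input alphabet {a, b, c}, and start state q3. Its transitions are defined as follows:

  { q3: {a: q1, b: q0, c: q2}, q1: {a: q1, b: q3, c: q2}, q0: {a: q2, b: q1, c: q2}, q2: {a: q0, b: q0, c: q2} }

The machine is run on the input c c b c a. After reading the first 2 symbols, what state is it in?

q2

start at q3
read 'c': q3 → q2
read 'c': q2 → q2
After 2 symbols: q2.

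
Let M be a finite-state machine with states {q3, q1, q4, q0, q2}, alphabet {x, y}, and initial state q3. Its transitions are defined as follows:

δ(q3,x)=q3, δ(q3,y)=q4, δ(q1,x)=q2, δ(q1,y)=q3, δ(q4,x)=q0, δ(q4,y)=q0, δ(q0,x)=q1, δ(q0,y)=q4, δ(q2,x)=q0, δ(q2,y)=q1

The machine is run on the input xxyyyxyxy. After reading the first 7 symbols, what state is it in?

q4

start at q3
read 'x': q3 → q3
read 'x': q3 → q3
read 'y': q3 → q4
read 'y': q4 → q0
read 'y': q0 → q4
read 'x': q4 → q0
read 'y': q0 → q4
After 7 symbols: q4.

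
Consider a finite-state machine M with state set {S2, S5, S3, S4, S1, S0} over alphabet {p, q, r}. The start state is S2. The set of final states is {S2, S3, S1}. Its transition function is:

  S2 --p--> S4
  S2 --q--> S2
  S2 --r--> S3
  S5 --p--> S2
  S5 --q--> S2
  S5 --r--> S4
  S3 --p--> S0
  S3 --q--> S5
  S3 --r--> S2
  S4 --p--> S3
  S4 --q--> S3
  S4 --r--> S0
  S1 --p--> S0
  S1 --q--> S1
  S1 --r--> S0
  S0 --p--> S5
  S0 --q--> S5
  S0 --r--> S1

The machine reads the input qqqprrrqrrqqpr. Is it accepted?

No

S2 → S2 → S2 → S2 → S4 → S0 → S1 → S0 → S5 → S4 → S0 → S5 → S2 → S4 → S0
End state S0 is not accepting.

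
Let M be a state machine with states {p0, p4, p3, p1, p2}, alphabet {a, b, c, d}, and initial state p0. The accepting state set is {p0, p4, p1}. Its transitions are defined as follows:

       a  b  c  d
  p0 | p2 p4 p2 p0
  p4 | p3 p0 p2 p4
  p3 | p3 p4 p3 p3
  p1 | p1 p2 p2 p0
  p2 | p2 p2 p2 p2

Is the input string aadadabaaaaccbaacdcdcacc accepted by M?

No

Trace: p0 -a-> p2 -a-> p2 -d-> p2 -a-> p2 -d-> p2 -a-> p2 -b-> p2 -a-> p2 -a-> p2 -a-> p2 -a-> p2 -c-> p2 -c-> p2 -b-> p2 -a-> p2 -a-> p2 -c-> p2 -d-> p2 -c-> p2 -d-> p2 -c-> p2 -a-> p2 -c-> p2 -c-> p2
End state p2 is not accepting.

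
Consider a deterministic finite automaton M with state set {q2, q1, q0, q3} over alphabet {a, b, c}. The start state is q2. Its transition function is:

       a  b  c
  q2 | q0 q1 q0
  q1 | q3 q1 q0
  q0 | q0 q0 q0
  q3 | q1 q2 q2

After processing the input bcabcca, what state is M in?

Trace: q2 -b-> q1 -c-> q0 -a-> q0 -b-> q0 -c-> q0 -c-> q0 -a-> q0

q0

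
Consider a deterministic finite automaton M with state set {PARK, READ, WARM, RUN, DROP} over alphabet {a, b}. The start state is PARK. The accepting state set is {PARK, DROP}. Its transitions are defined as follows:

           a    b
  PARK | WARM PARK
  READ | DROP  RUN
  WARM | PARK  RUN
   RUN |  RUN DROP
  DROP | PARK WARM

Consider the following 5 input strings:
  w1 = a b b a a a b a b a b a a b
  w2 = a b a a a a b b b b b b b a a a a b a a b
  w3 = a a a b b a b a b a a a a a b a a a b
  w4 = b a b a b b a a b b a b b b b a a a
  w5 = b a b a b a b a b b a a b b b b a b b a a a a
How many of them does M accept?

w1:
  start at PARK
  read 'a': PARK → WARM
  read 'b': WARM → RUN
  read 'b': RUN → DROP
  read 'a': DROP → PARK
  read 'a': PARK → WARM
  read 'a': WARM → PARK
  read 'b': PARK → PARK
  read 'a': PARK → WARM
  read 'b': WARM → RUN
  read 'a': RUN → RUN
  read 'b': RUN → DROP
  read 'a': DROP → PARK
  read 'a': PARK → WARM
  read 'b': WARM → RUN
  end RUN, rejected
w2:
  start at PARK
  read 'a': PARK → WARM
  read 'b': WARM → RUN
  read 'a': RUN → RUN
  read 'a': RUN → RUN
  read 'a': RUN → RUN
  read 'a': RUN → RUN
  read 'b': RUN → DROP
  read 'b': DROP → WARM
  read 'b': WARM → RUN
  read 'b': RUN → DROP
  read 'b': DROP → WARM
  read 'b': WARM → RUN
  read 'b': RUN → DROP
  read 'a': DROP → PARK
  read 'a': PARK → WARM
  read 'a': WARM → PARK
  read 'a': PARK → WARM
  read 'b': WARM → RUN
  read 'a': RUN → RUN
  read 'a': RUN → RUN
  read 'b': RUN → DROP
  end DROP, accepted
w3:
  start at PARK
  read 'a': PARK → WARM
  read 'a': WARM → PARK
  read 'a': PARK → WARM
  read 'b': WARM → RUN
  read 'b': RUN → DROP
  read 'a': DROP → PARK
  read 'b': PARK → PARK
  read 'a': PARK → WARM
  read 'b': WARM → RUN
  read 'a': RUN → RUN
  read 'a': RUN → RUN
  read 'a': RUN → RUN
  read 'a': RUN → RUN
  read 'a': RUN → RUN
  read 'b': RUN → DROP
  read 'a': DROP → PARK
  read 'a': PARK → WARM
  read 'a': WARM → PARK
  read 'b': PARK → PARK
  end PARK, accepted
w4:
  start at PARK
  read 'b': PARK → PARK
  read 'a': PARK → WARM
  read 'b': WARM → RUN
  read 'a': RUN → RUN
  read 'b': RUN → DROP
  read 'b': DROP → WARM
  read 'a': WARM → PARK
  read 'a': PARK → WARM
  read 'b': WARM → RUN
  read 'b': RUN → DROP
  read 'a': DROP → PARK
  read 'b': PARK → PARK
  read 'b': PARK → PARK
  read 'b': PARK → PARK
  read 'b': PARK → PARK
  read 'a': PARK → WARM
  read 'a': WARM → PARK
  read 'a': PARK → WARM
  end WARM, rejected
w5:
  start at PARK
  read 'b': PARK → PARK
  read 'a': PARK → WARM
  read 'b': WARM → RUN
  read 'a': RUN → RUN
  read 'b': RUN → DROP
  read 'a': DROP → PARK
  read 'b': PARK → PARK
  read 'a': PARK → WARM
  read 'b': WARM → RUN
  read 'b': RUN → DROP
  read 'a': DROP → PARK
  read 'a': PARK → WARM
  read 'b': WARM → RUN
  read 'b': RUN → DROP
  read 'b': DROP → WARM
  read 'b': WARM → RUN
  read 'a': RUN → RUN
  read 'b': RUN → DROP
  read 'b': DROP → WARM
  read 'a': WARM → PARK
  read 'a': PARK → WARM
  read 'a': WARM → PARK
  read 'a': PARK → WARM
  end WARM, rejected

2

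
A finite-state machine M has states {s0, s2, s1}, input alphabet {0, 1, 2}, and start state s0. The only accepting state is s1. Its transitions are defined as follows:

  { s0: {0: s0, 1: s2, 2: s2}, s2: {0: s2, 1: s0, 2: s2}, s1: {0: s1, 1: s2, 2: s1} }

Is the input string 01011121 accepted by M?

start at s0
read '0': s0 → s0
read '1': s0 → s2
read '0': s2 → s2
read '1': s2 → s0
read '1': s0 → s2
read '1': s2 → s0
read '2': s0 → s2
read '1': s2 → s0
End state s0 is not accepting.

No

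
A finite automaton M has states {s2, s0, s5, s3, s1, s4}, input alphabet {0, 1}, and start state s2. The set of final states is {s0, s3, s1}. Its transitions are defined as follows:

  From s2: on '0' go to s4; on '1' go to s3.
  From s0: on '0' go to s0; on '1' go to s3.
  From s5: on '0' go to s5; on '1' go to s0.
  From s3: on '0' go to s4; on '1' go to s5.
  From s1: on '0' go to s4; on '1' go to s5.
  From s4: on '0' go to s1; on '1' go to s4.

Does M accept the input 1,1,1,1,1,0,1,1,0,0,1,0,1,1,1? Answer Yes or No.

No

s2 → s3 → s5 → s0 → s3 → s5 → s5 → s0 → s3 → s4 → s1 → s5 → s5 → s0 → s3 → s5
End state s5 is not accepting.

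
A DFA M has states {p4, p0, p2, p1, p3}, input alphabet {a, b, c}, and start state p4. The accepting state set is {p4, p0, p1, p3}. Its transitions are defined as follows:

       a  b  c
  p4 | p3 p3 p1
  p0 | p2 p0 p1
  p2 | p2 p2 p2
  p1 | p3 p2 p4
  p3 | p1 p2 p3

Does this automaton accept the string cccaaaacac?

Trace: p4 -c-> p1 -c-> p4 -c-> p1 -a-> p3 -a-> p1 -a-> p3 -a-> p1 -c-> p4 -a-> p3 -c-> p3
End state p3 is accepting.

Yes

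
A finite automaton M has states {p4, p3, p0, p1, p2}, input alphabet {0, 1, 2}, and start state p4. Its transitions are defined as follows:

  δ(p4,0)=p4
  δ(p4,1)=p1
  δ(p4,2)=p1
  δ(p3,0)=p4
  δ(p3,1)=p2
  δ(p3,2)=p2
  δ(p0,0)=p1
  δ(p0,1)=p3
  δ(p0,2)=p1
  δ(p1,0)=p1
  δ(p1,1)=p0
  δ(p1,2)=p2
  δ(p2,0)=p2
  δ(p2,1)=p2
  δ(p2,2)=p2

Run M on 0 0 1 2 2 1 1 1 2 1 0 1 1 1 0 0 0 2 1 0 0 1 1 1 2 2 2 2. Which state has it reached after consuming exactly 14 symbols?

p2

start at p4
read '0': p4 → p4
read '0': p4 → p4
read '1': p4 → p1
read '2': p1 → p2
read '2': p2 → p2
read '1': p2 → p2
read '1': p2 → p2
read '1': p2 → p2
read '2': p2 → p2
read '1': p2 → p2
read '0': p2 → p2
read '1': p2 → p2
read '1': p2 → p2
read '1': p2 → p2
After 14 symbols: p2.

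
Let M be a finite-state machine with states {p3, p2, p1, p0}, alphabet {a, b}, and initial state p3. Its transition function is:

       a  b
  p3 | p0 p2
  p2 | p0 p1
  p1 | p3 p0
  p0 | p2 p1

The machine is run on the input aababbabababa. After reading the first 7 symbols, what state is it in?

p3

Trace: p3 -a-> p0 -a-> p2 -b-> p1 -a-> p3 -b-> p2 -b-> p1 -a-> p3
After 7 symbols: p3.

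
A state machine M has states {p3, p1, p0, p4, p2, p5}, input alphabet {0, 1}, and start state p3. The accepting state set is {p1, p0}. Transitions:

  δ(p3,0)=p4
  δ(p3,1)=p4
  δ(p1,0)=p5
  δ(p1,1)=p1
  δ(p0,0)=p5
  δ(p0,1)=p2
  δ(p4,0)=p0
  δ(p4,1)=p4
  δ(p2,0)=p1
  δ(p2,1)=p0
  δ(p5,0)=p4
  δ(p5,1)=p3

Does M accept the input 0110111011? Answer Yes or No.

Yes

p3 → p4 → p4 → p4 → p0 → p2 → p0 → p2 → p1 → p1 → p1
End state p1 is accepting.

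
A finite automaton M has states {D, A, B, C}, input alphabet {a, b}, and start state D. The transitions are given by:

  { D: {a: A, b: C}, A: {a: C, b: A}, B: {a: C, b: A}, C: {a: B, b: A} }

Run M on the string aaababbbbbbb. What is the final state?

start at D
read 'a': D → A
read 'a': A → C
read 'a': C → B
read 'b': B → A
read 'a': A → C
read 'b': C → A
read 'b': A → A
read 'b': A → A
read 'b': A → A
read 'b': A → A
read 'b': A → A
read 'b': A → A

A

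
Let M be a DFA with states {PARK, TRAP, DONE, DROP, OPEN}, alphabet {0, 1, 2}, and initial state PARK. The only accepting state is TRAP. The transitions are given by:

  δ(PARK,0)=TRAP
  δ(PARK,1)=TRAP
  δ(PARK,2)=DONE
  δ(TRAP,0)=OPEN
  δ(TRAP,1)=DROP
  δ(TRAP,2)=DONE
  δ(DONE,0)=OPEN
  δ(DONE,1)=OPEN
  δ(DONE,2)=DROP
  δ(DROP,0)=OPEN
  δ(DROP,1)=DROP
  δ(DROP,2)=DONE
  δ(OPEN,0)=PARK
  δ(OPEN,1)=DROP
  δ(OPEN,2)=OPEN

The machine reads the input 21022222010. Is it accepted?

PARK → DONE → OPEN → PARK → DONE → DROP → DONE → DROP → DONE → OPEN → DROP → OPEN
End state OPEN is not accepting.

No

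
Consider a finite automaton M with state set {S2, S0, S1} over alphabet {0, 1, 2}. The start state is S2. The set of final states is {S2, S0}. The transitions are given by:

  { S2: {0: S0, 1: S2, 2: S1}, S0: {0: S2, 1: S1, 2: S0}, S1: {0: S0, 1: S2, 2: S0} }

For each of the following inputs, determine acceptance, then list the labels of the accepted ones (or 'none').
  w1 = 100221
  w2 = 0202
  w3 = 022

w1: S2 → S2 → S0 → S2 → S1 → S0 → S1  → end S1, rejected
w2: S2 → S0 → S0 → S2 → S1  → end S1, rejected
w3: S2 → S0 → S0 → S0  → end S0, accepted

w3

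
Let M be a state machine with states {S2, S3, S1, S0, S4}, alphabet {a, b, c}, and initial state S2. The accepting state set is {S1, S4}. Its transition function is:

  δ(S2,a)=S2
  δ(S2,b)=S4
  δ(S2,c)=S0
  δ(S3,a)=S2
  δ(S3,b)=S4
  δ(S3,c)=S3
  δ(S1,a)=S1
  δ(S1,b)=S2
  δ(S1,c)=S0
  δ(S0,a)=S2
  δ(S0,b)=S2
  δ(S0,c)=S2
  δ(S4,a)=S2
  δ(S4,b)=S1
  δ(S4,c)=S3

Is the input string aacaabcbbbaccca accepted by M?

Trace: S2 -a-> S2 -a-> S2 -c-> S0 -a-> S2 -a-> S2 -b-> S4 -c-> S3 -b-> S4 -b-> S1 -b-> S2 -a-> S2 -c-> S0 -c-> S2 -c-> S0 -a-> S2
End state S2 is not accepting.

No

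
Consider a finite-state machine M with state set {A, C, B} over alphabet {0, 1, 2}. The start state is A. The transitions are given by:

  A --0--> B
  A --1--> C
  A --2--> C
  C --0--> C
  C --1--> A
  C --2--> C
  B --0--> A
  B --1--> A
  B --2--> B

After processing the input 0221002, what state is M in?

C

A → B → B → B → A → B → A → C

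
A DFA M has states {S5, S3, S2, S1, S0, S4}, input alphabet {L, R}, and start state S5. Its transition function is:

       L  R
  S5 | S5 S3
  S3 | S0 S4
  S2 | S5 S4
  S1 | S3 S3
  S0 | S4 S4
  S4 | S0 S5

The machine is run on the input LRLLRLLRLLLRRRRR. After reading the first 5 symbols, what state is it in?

start at S5
read 'L': S5 → S5
read 'R': S5 → S3
read 'L': S3 → S0
read 'L': S0 → S4
read 'R': S4 → S5
After 5 symbols: S5.

S5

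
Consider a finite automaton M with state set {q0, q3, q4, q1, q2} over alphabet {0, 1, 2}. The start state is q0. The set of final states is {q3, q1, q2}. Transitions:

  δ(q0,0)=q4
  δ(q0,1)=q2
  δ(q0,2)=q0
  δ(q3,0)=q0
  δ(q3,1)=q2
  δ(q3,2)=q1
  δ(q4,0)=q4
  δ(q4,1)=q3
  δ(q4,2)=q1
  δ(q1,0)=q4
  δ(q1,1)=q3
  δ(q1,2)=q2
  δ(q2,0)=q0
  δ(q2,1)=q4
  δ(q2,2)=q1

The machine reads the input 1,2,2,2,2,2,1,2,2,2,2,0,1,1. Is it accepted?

q0 → q2 → q1 → q2 → q1 → q2 → q1 → q3 → q1 → q2 → q1 → q2 → q0 → q2 → q4
End state q4 is not accepting.

No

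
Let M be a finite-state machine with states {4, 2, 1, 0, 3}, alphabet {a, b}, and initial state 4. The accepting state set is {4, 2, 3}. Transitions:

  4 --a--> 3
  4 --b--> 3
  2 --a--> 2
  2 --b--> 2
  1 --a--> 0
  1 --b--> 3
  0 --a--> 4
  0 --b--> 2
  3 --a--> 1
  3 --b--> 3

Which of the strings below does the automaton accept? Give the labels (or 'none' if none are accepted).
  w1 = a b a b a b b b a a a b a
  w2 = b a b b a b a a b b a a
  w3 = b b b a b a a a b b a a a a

w2, w3

w1: Trace: 4 -a-> 3 -b-> 3 -a-> 1 -b-> 3 -a-> 1 -b-> 3 -b-> 3 -b-> 3 -a-> 1 -a-> 0 -a-> 4 -b-> 3 -a-> 1  → end 1, rejected
w2: Trace: 4 -b-> 3 -a-> 1 -b-> 3 -b-> 3 -a-> 1 -b-> 3 -a-> 1 -a-> 0 -b-> 2 -b-> 2 -a-> 2 -a-> 2  → end 2, accepted
w3: Trace: 4 -b-> 3 -b-> 3 -b-> 3 -a-> 1 -b-> 3 -a-> 1 -a-> 0 -a-> 4 -b-> 3 -b-> 3 -a-> 1 -a-> 0 -a-> 4 -a-> 3  → end 3, accepted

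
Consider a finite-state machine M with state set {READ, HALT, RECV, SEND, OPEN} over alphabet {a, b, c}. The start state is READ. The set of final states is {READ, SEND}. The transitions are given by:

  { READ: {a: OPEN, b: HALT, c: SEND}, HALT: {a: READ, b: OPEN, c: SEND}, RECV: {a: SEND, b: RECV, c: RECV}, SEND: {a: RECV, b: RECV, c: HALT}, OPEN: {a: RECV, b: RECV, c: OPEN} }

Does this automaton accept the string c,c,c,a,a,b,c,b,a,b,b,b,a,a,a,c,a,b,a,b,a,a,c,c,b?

Trace: READ -c-> SEND -c-> HALT -c-> SEND -a-> RECV -a-> SEND -b-> RECV -c-> RECV -b-> RECV -a-> SEND -b-> RECV -b-> RECV -b-> RECV -a-> SEND -a-> RECV -a-> SEND -c-> HALT -a-> READ -b-> HALT -a-> READ -b-> HALT -a-> READ -a-> OPEN -c-> OPEN -c-> OPEN -b-> RECV
End state RECV is not accepting.

No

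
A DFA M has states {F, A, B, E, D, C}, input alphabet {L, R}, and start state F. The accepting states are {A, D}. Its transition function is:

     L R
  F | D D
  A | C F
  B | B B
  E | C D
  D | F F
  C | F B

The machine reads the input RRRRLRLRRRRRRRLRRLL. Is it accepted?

Trace: F -R-> D -R-> F -R-> D -R-> F -L-> D -R-> F -L-> D -R-> F -R-> D -R-> F -R-> D -R-> F -R-> D -R-> F -L-> D -R-> F -R-> D -L-> F -L-> D
End state D is accepting.

Yes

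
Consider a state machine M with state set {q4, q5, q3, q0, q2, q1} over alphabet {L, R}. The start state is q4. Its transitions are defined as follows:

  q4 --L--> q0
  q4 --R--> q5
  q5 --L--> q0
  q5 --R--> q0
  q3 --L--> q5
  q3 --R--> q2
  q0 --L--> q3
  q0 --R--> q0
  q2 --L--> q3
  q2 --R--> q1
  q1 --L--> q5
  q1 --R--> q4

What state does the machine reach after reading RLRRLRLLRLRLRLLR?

start at q4
read 'R': q4 → q5
read 'L': q5 → q0
read 'R': q0 → q0
read 'R': q0 → q0
read 'L': q0 → q3
read 'R': q3 → q2
read 'L': q2 → q3
read 'L': q3 → q5
read 'R': q5 → q0
read 'L': q0 → q3
read 'R': q3 → q2
read 'L': q2 → q3
read 'R': q3 → q2
read 'L': q2 → q3
read 'L': q3 → q5
read 'R': q5 → q0

q0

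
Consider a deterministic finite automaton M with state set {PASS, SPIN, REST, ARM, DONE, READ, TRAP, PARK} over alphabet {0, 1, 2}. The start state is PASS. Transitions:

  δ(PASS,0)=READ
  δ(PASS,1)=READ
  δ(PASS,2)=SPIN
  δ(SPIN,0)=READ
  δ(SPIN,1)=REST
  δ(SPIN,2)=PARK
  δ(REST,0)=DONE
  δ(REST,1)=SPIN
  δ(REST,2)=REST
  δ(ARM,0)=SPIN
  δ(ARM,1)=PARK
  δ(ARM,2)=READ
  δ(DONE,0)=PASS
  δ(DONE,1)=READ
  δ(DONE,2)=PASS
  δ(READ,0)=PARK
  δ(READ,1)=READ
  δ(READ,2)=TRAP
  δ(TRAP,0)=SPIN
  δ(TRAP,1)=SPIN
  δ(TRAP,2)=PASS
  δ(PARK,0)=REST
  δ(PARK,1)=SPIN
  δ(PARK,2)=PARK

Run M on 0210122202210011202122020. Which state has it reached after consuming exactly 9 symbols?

Trace: PASS -0-> READ -2-> TRAP -1-> SPIN -0-> READ -1-> READ -2-> TRAP -2-> PASS -2-> SPIN -0-> READ
After 9 symbols: READ.

READ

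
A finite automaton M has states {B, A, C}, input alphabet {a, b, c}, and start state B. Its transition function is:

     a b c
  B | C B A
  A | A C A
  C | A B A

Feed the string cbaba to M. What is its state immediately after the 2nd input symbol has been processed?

C

B → A → C
After 2 symbols: C.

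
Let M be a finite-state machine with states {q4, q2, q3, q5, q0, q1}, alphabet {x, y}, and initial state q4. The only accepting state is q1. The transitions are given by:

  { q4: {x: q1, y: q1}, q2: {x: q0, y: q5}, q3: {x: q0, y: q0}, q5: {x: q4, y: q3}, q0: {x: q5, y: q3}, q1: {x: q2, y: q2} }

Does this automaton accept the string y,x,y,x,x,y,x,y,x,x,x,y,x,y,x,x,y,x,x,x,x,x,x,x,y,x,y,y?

No

q4 → q1 → q2 → q5 → q4 → q1 → q2 → q0 → q3 → q0 → q5 → q4 → q1 → q2 → q5 → q4 → q1 → q2 → q0 → q5 → q4 → q1 → q2 → q0 → q5 → q3 → q0 → q3 → q0
End state q0 is not accepting.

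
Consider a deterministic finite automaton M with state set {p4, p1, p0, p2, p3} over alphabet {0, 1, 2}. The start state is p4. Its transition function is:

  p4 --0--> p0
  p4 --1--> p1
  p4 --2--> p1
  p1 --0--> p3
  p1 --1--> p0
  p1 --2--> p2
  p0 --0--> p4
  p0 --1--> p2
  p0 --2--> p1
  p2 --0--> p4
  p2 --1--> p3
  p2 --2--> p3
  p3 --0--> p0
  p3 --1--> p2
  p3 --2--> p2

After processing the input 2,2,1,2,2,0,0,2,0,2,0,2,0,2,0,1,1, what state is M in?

Trace: p4 -2-> p1 -2-> p2 -1-> p3 -2-> p2 -2-> p3 -0-> p0 -0-> p4 -2-> p1 -0-> p3 -2-> p2 -0-> p4 -2-> p1 -0-> p3 -2-> p2 -0-> p4 -1-> p1 -1-> p0

p0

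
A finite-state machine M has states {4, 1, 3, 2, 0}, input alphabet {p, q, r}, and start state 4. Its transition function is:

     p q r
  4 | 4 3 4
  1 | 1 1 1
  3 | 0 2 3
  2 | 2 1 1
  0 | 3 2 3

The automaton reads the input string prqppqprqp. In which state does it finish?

1

Trace: 4 -p-> 4 -r-> 4 -q-> 3 -p-> 0 -p-> 3 -q-> 2 -p-> 2 -r-> 1 -q-> 1 -p-> 1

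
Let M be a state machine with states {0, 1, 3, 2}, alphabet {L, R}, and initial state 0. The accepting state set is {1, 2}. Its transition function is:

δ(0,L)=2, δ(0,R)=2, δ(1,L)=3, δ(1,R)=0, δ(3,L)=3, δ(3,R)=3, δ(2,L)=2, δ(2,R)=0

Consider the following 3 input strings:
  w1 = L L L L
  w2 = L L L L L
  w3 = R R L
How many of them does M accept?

w1: 0 → 2 → 2 → 2 → 2  → end 2, accepted
w2: 0 → 2 → 2 → 2 → 2 → 2  → end 2, accepted
w3: 0 → 2 → 0 → 2  → end 2, accepted

3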